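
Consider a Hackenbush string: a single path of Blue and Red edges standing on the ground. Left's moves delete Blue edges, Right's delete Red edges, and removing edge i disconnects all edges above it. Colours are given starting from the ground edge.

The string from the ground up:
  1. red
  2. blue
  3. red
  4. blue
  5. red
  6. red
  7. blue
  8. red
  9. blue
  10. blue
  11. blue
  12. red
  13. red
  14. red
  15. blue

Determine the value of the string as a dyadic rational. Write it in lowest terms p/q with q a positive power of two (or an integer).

-11549/16384

r: Left { — }, Right { 0 } = simplest -1
rb: Left { -1 }, Right { 0 } = simplest -1/2
rbr: Left { -1 }, Right { -1/2, 0 } = simplest -3/4
rbrb: Left { -1, -3/4 }, Right { -1/2, 0 } = simplest -5/8
rbrbr: Left { -1, -3/4 }, Right { -5/8, -1/2, 0 } = simplest -11/16
rbrbrr: Left { -1, -3/4 }, Right { -11/16, -5/8, -1/2, 0 } = simplest -23/32
rbrbrrb: Left { -1, -3/4, -23/32 }, Right { -11/16, -5/8, -1/2, 0 } = simplest -45/64
rbrbrrbr: Left { -1, -3/4, -23/32 }, Right { -45/64, -11/16, -5/8, -1/2, 0 } = simplest -91/128
rbrbrrbrb: Left { -1, -3/4, -23/32, -91/128 }, Right { -45/64, -11/16, -5/8, -1/2, 0 } = simplest -181/256
rbrbrrbrbb: Left { -1, -3/4, -23/32, -91/128, -181/256 }, Right { -45/64, -11/16, -5/8, -1/2, 0 } = simplest -361/512
rbrbrrbrbbb: Left { -1, -3/4, -23/32, -91/128, -181/256, -361/512 }, Right { -45/64, -11/16, -5/8, -1/2, 0 } = simplest -721/1024
rbrbrrbrbbbr: Left { -1, -3/4, -23/32, -91/128, -181/256, -361/512 }, Right { -721/1024, -45/64, -11/16, -5/8, -1/2, 0 } = simplest -1443/2048
rbrbrrbrbbbrr: Left { -1, -3/4, -23/32, -91/128, -181/256, -361/512 }, Right { -1443/2048, -721/1024, -45/64, -11/16, -5/8, -1/2, 0 } = simplest -2887/4096
rbrbrrbrbbbrrr: Left { -1, -3/4, -23/32, -91/128, -181/256, -361/512 }, Right { -2887/4096, -1443/2048, -721/1024, -45/64, -11/16, -5/8, -1/2, 0 } = simplest -5775/8192
rbrbrrbrbbbrrrb: Left { -1, -3/4, -23/32, -91/128, -181/256, -361/512, -5775/8192 }, Right { -2887/4096, -1443/2048, -721/1024, -45/64, -11/16, -5/8, -1/2, 0 } = simplest -11549/16384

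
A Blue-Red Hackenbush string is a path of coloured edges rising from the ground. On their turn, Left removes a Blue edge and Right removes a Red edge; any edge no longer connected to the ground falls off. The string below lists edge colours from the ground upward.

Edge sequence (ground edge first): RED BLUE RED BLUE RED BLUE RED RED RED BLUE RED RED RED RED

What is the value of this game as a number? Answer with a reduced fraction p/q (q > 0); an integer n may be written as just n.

-5599/8192

Build G(s[:k]) for k = 1..14, string s = RED BLUE RED BLUE RED BLUE RED RED RED BLUE RED RED RED RED.
R: Left { · }, Right { 0 } so simplest -1
RB: Left { -1 }, Right { 0 } so simplest -1/2
RBR: Left { -1 }, Right { -1/2; 0 } so simplest -3/4
RBRB: Left { -1; -3/4 }, Right { -1/2; 0 } so simplest -5/8
RBRBR: Left { -1; -3/4 }, Right { -5/8; -1/2; 0 } so simplest -11/16
RBRBRB: Left { -1; -3/4; -11/16 }, Right { -5/8; -1/2; 0 } so simplest -21/32
RBRBRBR: Left { -1; -3/4; -11/16 }, Right { -21/32; -5/8; -1/2; 0 } so simplest -43/64
RBRBRBRR: Left { -1; -3/4; -11/16 }, Right { -43/64; -21/32; -5/8; -1/2; 0 } so simplest -87/128
RBRBRBRRR: Left { -1; -3/4; -11/16 }, Right { -87/128; -43/64; -21/32; -5/8; -1/2; 0 } so simplest -175/256
RBRBRBRRRB: Left { -1; -3/4; -11/16; -175/256 }, Right { -87/128; -43/64; -21/32; -5/8; -1/2; 0 } so simplest -349/512
RBRBRBRRRBR: Left { -1; -3/4; -11/16; -175/256 }, Right { -349/512; -87/128; -43/64; -21/32; -5/8; -1/2; 0 } so simplest -699/1024
RBRBRBRRRBRR: Left { -1; -3/4; -11/16; -175/256 }, Right { -699/1024; -349/512; -87/128; -43/64; -21/32; -5/8; -1/2; 0 } so simplest -1399/2048
RBRBRBRRRBRRR: Left { -1; -3/4; -11/16; -175/256 }, Right { -1399/2048; -699/1024; -349/512; -87/128; -43/64; -21/32; -5/8; -1/2; 0 } so simplest -2799/4096
RBRBRBRRRBRRRR: Left { -1; -3/4; -11/16; -175/256 }, Right { -2799/4096; -1399/2048; -699/1024; -349/512; -87/128; -43/64; -21/32; -5/8; -1/2; 0 } so simplest -5599/8192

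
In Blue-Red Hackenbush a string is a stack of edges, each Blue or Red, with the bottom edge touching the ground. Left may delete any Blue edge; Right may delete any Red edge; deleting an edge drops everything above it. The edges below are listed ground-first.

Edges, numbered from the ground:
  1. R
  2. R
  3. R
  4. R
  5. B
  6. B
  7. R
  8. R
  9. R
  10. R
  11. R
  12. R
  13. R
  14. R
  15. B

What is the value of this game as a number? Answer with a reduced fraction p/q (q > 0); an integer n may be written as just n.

Prefix values for R R R R B B R R R R R R R R B via {L|R} + simplicity:
R: Left { — }, Right { 0 } → simplest -1
RR: Left { — }, Right { -1; 0 } → simplest -2
RRR: Left { — }, Right { -2; -1; 0 } → simplest -3
RRRR: Left { — }, Right { -3; -2; -1; 0 } → simplest -4
RRRRB: Left { -4 }, Right { -3; -2; -1; 0 } → simplest -7/2
RRRRBB: Left { -4; -7/2 }, Right { -3; -2; -1; 0 } → simplest -13/4
RRRRBBR: Left { -4; -7/2 }, Right { -13/4; -3; -2; -1; 0 } → simplest -27/8
RRRRBBRR: Left { -4; -7/2 }, Right { -27/8; -13/4; -3; -2; -1; 0 } → simplest -55/16
RRRRBBRRR: Left { -4; -7/2 }, Right { -55/16; -27/8; -13/4; -3; -2; -1; 0 } → simplest -111/32
RRRRBBRRRR: Left { -4; -7/2 }, Right { -111/32; -55/16; -27/8; -13/4; -3; -2; -1; 0 } → simplest -223/64
RRRRBBRRRRR: Left { -4; -7/2 }, Right { -223/64; -111/32; -55/16; -27/8; -13/4; -3; -2; -1; 0 } → simplest -447/128
RRRRBBRRRRRR: Left { -4; -7/2 }, Right { -447/128; -223/64; -111/32; -55/16; -27/8; -13/4; -3; -2; -1; 0 } → simplest -895/256
RRRRBBRRRRRRR: Left { -4; -7/2 }, Right { -895/256; -447/128; -223/64; -111/32; -55/16; -27/8; -13/4; -3; -2; -1; 0 } → simplest -1791/512
RRRRBBRRRRRRRR: Left { -4; -7/2 }, Right { -1791/512; -895/256; -447/128; -223/64; -111/32; -55/16; -27/8; -13/4; -3; -2; -1; 0 } → simplest -3583/1024
RRRRBBRRRRRRRRB: Left { -4; -7/2; -3583/1024 }, Right { -1791/512; -895/256; -447/128; -223/64; -111/32; -55/16; -27/8; -13/4; -3; -2; -1; 0 } → simplest -7165/2048

-7165/2048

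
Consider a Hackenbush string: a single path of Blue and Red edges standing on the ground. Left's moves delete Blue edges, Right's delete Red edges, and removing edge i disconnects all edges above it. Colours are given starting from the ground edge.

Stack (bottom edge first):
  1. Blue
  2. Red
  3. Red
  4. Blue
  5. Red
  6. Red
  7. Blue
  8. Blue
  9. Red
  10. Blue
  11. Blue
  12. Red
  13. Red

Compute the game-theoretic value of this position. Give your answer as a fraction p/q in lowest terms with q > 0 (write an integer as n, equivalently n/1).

B: Left { 0 }, Right { (no moves) } gives simplest 1
BR: Left { 0 }, Right { 1 } gives simplest 1/2
BRR: Left { 0 }, Right { 1/2,1 } gives simplest 1/4
BRRB: Left { 0,1/4 }, Right { 1/2,1 } gives simplest 3/8
BRRBR: Left { 0,1/4 }, Right { 3/8,1/2,1 } gives simplest 5/16
BRRBRR: Left { 0,1/4 }, Right { 5/16,3/8,1/2,1 } gives simplest 9/32
BRRBRRB: Left { 0,1/4,9/32 }, Right { 5/16,3/8,1/2,1 } gives simplest 19/64
BRRBRRBB: Left { 0,1/4,9/32,19/64 }, Right { 5/16,3/8,1/2,1 } gives simplest 39/128
BRRBRRBBR: Left { 0,1/4,9/32,19/64 }, Right { 39/128,5/16,3/8,1/2,1 } gives simplest 77/256
BRRBRRBBRB: Left { 0,1/4,9/32,19/64,77/256 }, Right { 39/128,5/16,3/8,1/2,1 } gives simplest 155/512
BRRBRRBBRBB: Left { 0,1/4,9/32,19/64,77/256,155/512 }, Right { 39/128,5/16,3/8,1/2,1 } gives simplest 311/1024
BRRBRRBBRBBR: Left { 0,1/4,9/32,19/64,77/256,155/512 }, Right { 311/1024,39/128,5/16,3/8,1/2,1 } gives simplest 621/2048
BRRBRRBBRBBRR: Left { 0,1/4,9/32,19/64,77/256,155/512 }, Right { 621/2048,311/1024,39/128,5/16,3/8,1/2,1 } gives simplest 1241/4096

1241/4096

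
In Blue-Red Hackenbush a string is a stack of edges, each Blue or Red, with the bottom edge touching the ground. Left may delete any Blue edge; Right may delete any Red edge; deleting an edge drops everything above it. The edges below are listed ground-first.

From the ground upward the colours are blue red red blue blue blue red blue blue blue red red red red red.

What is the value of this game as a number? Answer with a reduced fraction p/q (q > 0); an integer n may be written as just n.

Recurse on prefixes of the 15-edge string blue red red blue blue blue red blue blue blue red red red red red:
b: Left { 0 }, Right { · } so simplest 1
br: Left { 0 }, Right { 1 } so simplest 1/2
brr: Left { 0 }, Right { 1/2 1 } so simplest 1/4
brrb: Left { 0 1/4 }, Right { 1/2 1 } so simplest 3/8
brrbb: Left { 0 1/4 3/8 }, Right { 1/2 1 } so simplest 7/16
brrbbb: Left { 0 1/4 3/8 7/16 }, Right { 1/2 1 } so simplest 15/32
brrbbbr: Left { 0 1/4 3/8 7/16 }, Right { 15/32 1/2 1 } so simplest 29/64
brrbbbrb: Left { 0 1/4 3/8 7/16 29/64 }, Right { 15/32 1/2 1 } so simplest 59/128
brrbbbrbb: Left { 0 1/4 3/8 7/16 29/64 59/128 }, Right { 15/32 1/2 1 } so simplest 119/256
brrbbbrbbb: Left { 0 1/4 3/8 7/16 29/64 59/128 119/256 }, Right { 15/32 1/2 1 } so simplest 239/512
brrbbbrbbbr: Left { 0 1/4 3/8 7/16 29/64 59/128 119/256 }, Right { 239/512 15/32 1/2 1 } so simplest 477/1024
brrbbbrbbbrr: Left { 0 1/4 3/8 7/16 29/64 59/128 119/256 }, Right { 477/1024 239/512 15/32 1/2 1 } so simplest 953/2048
brrbbbrbbbrrr: Left { 0 1/4 3/8 7/16 29/64 59/128 119/256 }, Right { 953/2048 477/1024 239/512 15/32 1/2 1 } so simplest 1905/4096
brrbbbrbbbrrrr: Left { 0 1/4 3/8 7/16 29/64 59/128 119/256 }, Right { 1905/4096 953/2048 477/1024 239/512 15/32 1/2 1 } so simplest 3809/8192
brrbbbrbbbrrrrr: Left { 0 1/4 3/8 7/16 29/64 59/128 119/256 }, Right { 3809/8192 1905/4096 953/2048 477/1024 239/512 15/32 1/2 1 } so simplest 7617/16384

7617/16384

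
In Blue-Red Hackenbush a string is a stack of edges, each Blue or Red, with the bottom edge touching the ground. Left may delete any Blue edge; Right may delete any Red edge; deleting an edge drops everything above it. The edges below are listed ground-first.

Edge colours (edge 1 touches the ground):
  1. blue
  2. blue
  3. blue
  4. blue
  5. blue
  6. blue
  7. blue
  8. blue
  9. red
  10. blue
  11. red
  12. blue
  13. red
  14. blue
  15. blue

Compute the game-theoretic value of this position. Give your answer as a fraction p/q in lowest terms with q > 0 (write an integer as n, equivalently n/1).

edge 1 of 15 (blue): { 0 | ∅ } = 1
edge 2 of 15 (blue): { 0 1 | ∅ } = 2
edge 3 of 15 (blue): { 0 1 2 | ∅ } = 3
edge 4 of 15 (blue): { 0 1 2 3 | ∅ } = 4
edge 5 of 15 (blue): { 0 1 2 3 4 | ∅ } = 5
edge 6 of 15 (blue): { 0 1 2 3 4 5 | ∅ } = 6
edge 7 of 15 (blue): { 0 1 2 3 4 5 6 | ∅ } = 7
edge 8 of 15 (blue): { 0 1 2 3 4 5 6 7 | ∅ } = 8
edge 9 of 15 (red): { 0 1 2 3 4 5 6 7 | 8 } = 15/2
edge 10 of 15 (blue): { 0 1 2 3 4 5 6 7 15/2 | 8 } = 31/4
edge 11 of 15 (red): { 0 1 2 3 4 5 6 7 15/2 | 31/4 8 } = 61/8
edge 12 of 15 (blue): { 0 1 2 3 4 5 6 7 15/2 61/8 | 31/4 8 } = 123/16
edge 13 of 15 (red): { 0 1 2 3 4 5 6 7 15/2 61/8 | 123/16 31/4 8 } = 245/32
edge 14 of 15 (blue): { 0 1 2 3 4 5 6 7 15/2 61/8 245/32 | 123/16 31/4 8 } = 491/64
edge 15 of 15 (blue): { 0 1 2 3 4 5 6 7 15/2 61/8 245/32 491/64 | 123/16 31/4 8 } = 983/128

983/128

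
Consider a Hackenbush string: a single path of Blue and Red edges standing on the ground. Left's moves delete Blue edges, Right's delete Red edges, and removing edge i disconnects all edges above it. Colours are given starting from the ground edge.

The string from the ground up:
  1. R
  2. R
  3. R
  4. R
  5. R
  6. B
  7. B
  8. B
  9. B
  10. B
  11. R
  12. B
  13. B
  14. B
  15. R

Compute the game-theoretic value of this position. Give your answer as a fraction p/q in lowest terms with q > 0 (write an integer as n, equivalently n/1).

-4131/1024

Build g(s[:k]) for k = 1..15, string s = R R R R R B B B B B R B B B R.
g(R) = { · | 0 } so -1
g(RR) = { · | -1, 0 } so -2
g(RRR) = { · | -2, -1, 0 } so -3
g(RRRR) = { · | -3, -2, -1, 0 } so -4
g(RRRRR) = { · | -4, -3, -2, -1, 0 } so -5
g(RRRRRB) = { -5 | -4, -3, -2, -1, 0 } so -9/2
g(RRRRRBB) = { -5, -9/2 | -4, -3, -2, -1, 0 } so -17/4
g(RRRRRBBB) = { -5, -9/2, -17/4 | -4, -3, -2, -1, 0 } so -33/8
g(RRRRRBBBB) = { -5, -9/2, -17/4, -33/8 | -4, -3, -2, -1, 0 } so -65/16
g(RRRRRBBBBB) = { -5, -9/2, -17/4, -33/8, -65/16 | -4, -3, -2, -1, 0 } so -129/32
g(RRRRRBBBBBR) = { -5, -9/2, -17/4, -33/8, -65/16 | -129/32, -4, -3, -2, -1, 0 } so -259/64
g(RRRRRBBBBBRB) = { -5, -9/2, -17/4, -33/8, -65/16, -259/64 | -129/32, -4, -3, -2, -1, 0 } so -517/128
g(RRRRRBBBBBRBB) = { -5, -9/2, -17/4, -33/8, -65/16, -259/64, -517/128 | -129/32, -4, -3, -2, -1, 0 } so -1033/256
g(RRRRRBBBBBRBBB) = { -5, -9/2, -17/4, -33/8, -65/16, -259/64, -517/128, -1033/256 | -129/32, -4, -3, -2, -1, 0 } so -2065/512
g(RRRRRBBBBBRBBBR) = { -5, -9/2, -17/4, -33/8, -65/16, -259/64, -517/128, -1033/256 | -2065/512, -129/32, -4, -3, -2, -1, 0 } so -4131/1024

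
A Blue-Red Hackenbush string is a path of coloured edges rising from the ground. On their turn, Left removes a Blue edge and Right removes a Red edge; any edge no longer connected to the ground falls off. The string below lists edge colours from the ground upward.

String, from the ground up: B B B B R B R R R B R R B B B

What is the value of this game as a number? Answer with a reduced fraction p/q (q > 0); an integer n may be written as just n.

Build val(s[:k]) for k = 1..15, string s = B B B B R B R R R B R R B B B.
B: Left { 0 }, Right { ∅ } so simplest 1
BB: Left { 0; 1 }, Right { ∅ } so simplest 2
BBB: Left { 0; 1; 2 }, Right { ∅ } so simplest 3
BBBB: Left { 0; 1; 2; 3 }, Right { ∅ } so simplest 4
BBBBR: Left { 0; 1; 2; 3 }, Right { 4 } so simplest 7/2
BBBBRB: Left { 0; 1; 2; 3; 7/2 }, Right { 4 } so simplest 15/4
BBBBRBR: Left { 0; 1; 2; 3; 7/2 }, Right { 15/4; 4 } so simplest 29/8
BBBBRBRR: Left { 0; 1; 2; 3; 7/2 }, Right { 29/8; 15/4; 4 } so simplest 57/16
BBBBRBRRR: Left { 0; 1; 2; 3; 7/2 }, Right { 57/16; 29/8; 15/4; 4 } so simplest 113/32
BBBBRBRRRB: Left { 0; 1; 2; 3; 7/2; 113/32 }, Right { 57/16; 29/8; 15/4; 4 } so simplest 227/64
BBBBRBRRRBR: Left { 0; 1; 2; 3; 7/2; 113/32 }, Right { 227/64; 57/16; 29/8; 15/4; 4 } so simplest 453/128
BBBBRBRRRBRR: Left { 0; 1; 2; 3; 7/2; 113/32 }, Right { 453/128; 227/64; 57/16; 29/8; 15/4; 4 } so simplest 905/256
BBBBRBRRRBRRB: Left { 0; 1; 2; 3; 7/2; 113/32; 905/256 }, Right { 453/128; 227/64; 57/16; 29/8; 15/4; 4 } so simplest 1811/512
BBBBRBRRRBRRBB: Left { 0; 1; 2; 3; 7/2; 113/32; 905/256; 1811/512 }, Right { 453/128; 227/64; 57/16; 29/8; 15/4; 4 } so simplest 3623/1024
BBBBRBRRRBRRBBB: Left { 0; 1; 2; 3; 7/2; 113/32; 905/256; 1811/512; 3623/1024 }, Right { 453/128; 227/64; 57/16; 29/8; 15/4; 4 } so simplest 7247/2048

7247/2048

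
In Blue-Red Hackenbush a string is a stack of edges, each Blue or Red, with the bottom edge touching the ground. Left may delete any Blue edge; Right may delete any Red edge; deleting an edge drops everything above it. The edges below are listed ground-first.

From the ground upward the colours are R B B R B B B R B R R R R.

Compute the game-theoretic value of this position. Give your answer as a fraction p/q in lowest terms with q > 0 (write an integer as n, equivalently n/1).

Prefix values for R B B R B B B R B R R R R via {L|R} + simplicity:
step 1: add R to get R; options L={ — } R={ 0 } gives -1
step 2: add B to get RB; options L={ -1 } R={ 0 } gives -1/2
step 3: add B to get RBB; options L={ -1,-1/2 } R={ 0 } gives -1/4
step 4: add R to get RBBR; options L={ -1,-1/2 } R={ -1/4,0 } gives -3/8
step 5: add B to get RBBRB; options L={ -1,-1/2,-3/8 } R={ -1/4,0 } gives -5/16
step 6: add B to get RBBRBB; options L={ -1,-1/2,-3/8,-5/16 } R={ -1/4,0 } gives -9/32
step 7: add B to get RBBRBBB; options L={ -1,-1/2,-3/8,-5/16,-9/32 } R={ -1/4,0 } gives -17/64
step 8: add R to get RBBRBBBR; options L={ -1,-1/2,-3/8,-5/16,-9/32 } R={ -17/64,-1/4,0 } gives -35/128
step 9: add B to get RBBRBBBRB; options L={ -1,-1/2,-3/8,-5/16,-9/32,-35/128 } R={ -17/64,-1/4,0 } gives -69/256
step 10: add R to get RBBRBBBRBR; options L={ -1,-1/2,-3/8,-5/16,-9/32,-35/128 } R={ -69/256,-17/64,-1/4,0 } gives -139/512
step 11: add R to get RBBRBBBRBRR; options L={ -1,-1/2,-3/8,-5/16,-9/32,-35/128 } R={ -139/512,-69/256,-17/64,-1/4,0 } gives -279/1024
step 12: add R to get RBBRBBBRBRRR; options L={ -1,-1/2,-3/8,-5/16,-9/32,-35/128 } R={ -279/1024,-139/512,-69/256,-17/64,-1/4,0 } gives -559/2048
step 13: add R to get RBBRBBBRBRRRR; options L={ -1,-1/2,-3/8,-5/16,-9/32,-35/128 } R={ -559/2048,-279/1024,-139/512,-69/256,-17/64,-1/4,0 } gives -1119/4096

-1119/4096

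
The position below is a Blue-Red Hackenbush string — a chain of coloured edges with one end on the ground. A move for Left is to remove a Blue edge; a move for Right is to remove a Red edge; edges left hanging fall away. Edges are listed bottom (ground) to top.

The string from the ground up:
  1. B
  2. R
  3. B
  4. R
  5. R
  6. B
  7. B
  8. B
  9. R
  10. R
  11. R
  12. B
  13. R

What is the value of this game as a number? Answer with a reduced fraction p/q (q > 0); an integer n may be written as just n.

Prefix values for B R B R R B B B R R R B R via {L|R} + simplicity:
B: Left { 0 }, Right { none } => simplest 1
BR: Left { 0 }, Right { 1 } => simplest 1/2
BRB: Left { 0 1/2 }, Right { 1 } => simplest 3/4
BRBR: Left { 0 1/2 }, Right { 3/4 1 } => simplest 5/8
BRBRR: Left { 0 1/2 }, Right { 5/8 3/4 1 } => simplest 9/16
BRBRRB: Left { 0 1/2 9/16 }, Right { 5/8 3/4 1 } => simplest 19/32
BRBRRBB: Left { 0 1/2 9/16 19/32 }, Right { 5/8 3/4 1 } => simplest 39/64
BRBRRBBB: Left { 0 1/2 9/16 19/32 39/64 }, Right { 5/8 3/4 1 } => simplest 79/128
BRBRRBBBR: Left { 0 1/2 9/16 19/32 39/64 }, Right { 79/128 5/8 3/4 1 } => simplest 157/256
BRBRRBBBRR: Left { 0 1/2 9/16 19/32 39/64 }, Right { 157/256 79/128 5/8 3/4 1 } => simplest 313/512
BRBRRBBBRRR: Left { 0 1/2 9/16 19/32 39/64 }, Right { 313/512 157/256 79/128 5/8 3/4 1 } => simplest 625/1024
BRBRRBBBRRRB: Left { 0 1/2 9/16 19/32 39/64 625/1024 }, Right { 313/512 157/256 79/128 5/8 3/4 1 } => simplest 1251/2048
BRBRRBBBRRRBR: Left { 0 1/2 9/16 19/32 39/64 625/1024 }, Right { 1251/2048 313/512 157/256 79/128 5/8 3/4 1 } => simplest 2501/4096

2501/4096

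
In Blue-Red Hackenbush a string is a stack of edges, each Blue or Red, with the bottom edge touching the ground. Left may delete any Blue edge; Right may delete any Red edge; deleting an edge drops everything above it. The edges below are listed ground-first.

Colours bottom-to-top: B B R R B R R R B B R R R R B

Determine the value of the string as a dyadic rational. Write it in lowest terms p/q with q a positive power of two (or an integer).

step 1: add B to get B; options L={ 0 } R={ ∅ } ⇒ 1
step 2: add B to get BB; options L={ 0, 1 } R={ ∅ } ⇒ 2
step 3: add R to get BBR; options L={ 0, 1 } R={ 2 } ⇒ 3/2
step 4: add R to get BBRR; options L={ 0, 1 } R={ 3/2, 2 } ⇒ 5/4
step 5: add B to get BBRRB; options L={ 0, 1, 5/4 } R={ 3/2, 2 } ⇒ 11/8
step 6: add R to get BBRRBR; options L={ 0, 1, 5/4 } R={ 11/8, 3/2, 2 } ⇒ 21/16
step 7: add R to get BBRRBRR; options L={ 0, 1, 5/4 } R={ 21/16, 11/8, 3/2, 2 } ⇒ 41/32
step 8: add R to get BBRRBRRR; options L={ 0, 1, 5/4 } R={ 41/32, 21/16, 11/8, 3/2, 2 } ⇒ 81/64
step 9: add B to get BBRRBRRRB; options L={ 0, 1, 5/4, 81/64 } R={ 41/32, 21/16, 11/8, 3/2, 2 } ⇒ 163/128
step 10: add B to get BBRRBRRRBB; options L={ 0, 1, 5/4, 81/64, 163/128 } R={ 41/32, 21/16, 11/8, 3/2, 2 } ⇒ 327/256
step 11: add R to get BBRRBRRRBBR; options L={ 0, 1, 5/4, 81/64, 163/128 } R={ 327/256, 41/32, 21/16, 11/8, 3/2, 2 } ⇒ 653/512
step 12: add R to get BBRRBRRRBBRR; options L={ 0, 1, 5/4, 81/64, 163/128 } R={ 653/512, 327/256, 41/32, 21/16, 11/8, 3/2, 2 } ⇒ 1305/1024
step 13: add R to get BBRRBRRRBBRRR; options L={ 0, 1, 5/4, 81/64, 163/128 } R={ 1305/1024, 653/512, 327/256, 41/32, 21/16, 11/8, 3/2, 2 } ⇒ 2609/2048
step 14: add R to get BBRRBRRRBBRRRR; options L={ 0, 1, 5/4, 81/64, 163/128 } R={ 2609/2048, 1305/1024, 653/512, 327/256, 41/32, 21/16, 11/8, 3/2, 2 } ⇒ 5217/4096
step 15: add B to get BBRRBRRRBBRRRRB; options L={ 0, 1, 5/4, 81/64, 163/128, 5217/4096 } R={ 2609/2048, 1305/1024, 653/512, 327/256, 41/32, 21/16, 11/8, 3/2, 2 } ⇒ 10435/8192

10435/8192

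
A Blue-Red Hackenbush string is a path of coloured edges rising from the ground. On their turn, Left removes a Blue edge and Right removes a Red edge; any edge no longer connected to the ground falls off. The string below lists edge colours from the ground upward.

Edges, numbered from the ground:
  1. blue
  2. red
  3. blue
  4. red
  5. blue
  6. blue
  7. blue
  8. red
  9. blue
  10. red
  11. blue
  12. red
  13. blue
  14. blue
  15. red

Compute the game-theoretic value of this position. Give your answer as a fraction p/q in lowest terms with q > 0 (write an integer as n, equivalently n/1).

11949/16384

edge 1 of 15 (blue): { 0 | ∅ } gives 1
edge 2 of 15 (red): { 0 | 1 } gives 1/2
edge 3 of 15 (blue): { 0 1/2 | 1 } gives 3/4
edge 4 of 15 (red): { 0 1/2 | 3/4 1 } gives 5/8
edge 5 of 15 (blue): { 0 1/2 5/8 | 3/4 1 } gives 11/16
edge 6 of 15 (blue): { 0 1/2 5/8 11/16 | 3/4 1 } gives 23/32
edge 7 of 15 (blue): { 0 1/2 5/8 11/16 23/32 | 3/4 1 } gives 47/64
edge 8 of 15 (red): { 0 1/2 5/8 11/16 23/32 | 47/64 3/4 1 } gives 93/128
edge 9 of 15 (blue): { 0 1/2 5/8 11/16 23/32 93/128 | 47/64 3/4 1 } gives 187/256
edge 10 of 15 (red): { 0 1/2 5/8 11/16 23/32 93/128 | 187/256 47/64 3/4 1 } gives 373/512
edge 11 of 15 (blue): { 0 1/2 5/8 11/16 23/32 93/128 373/512 | 187/256 47/64 3/4 1 } gives 747/1024
edge 12 of 15 (red): { 0 1/2 5/8 11/16 23/32 93/128 373/512 | 747/1024 187/256 47/64 3/4 1 } gives 1493/2048
edge 13 of 15 (blue): { 0 1/2 5/8 11/16 23/32 93/128 373/512 1493/2048 | 747/1024 187/256 47/64 3/4 1 } gives 2987/4096
edge 14 of 15 (blue): { 0 1/2 5/8 11/16 23/32 93/128 373/512 1493/2048 2987/4096 | 747/1024 187/256 47/64 3/4 1 } gives 5975/8192
edge 15 of 15 (red): { 0 1/2 5/8 11/16 23/32 93/128 373/512 1493/2048 2987/4096 | 5975/8192 747/1024 187/256 47/64 3/4 1 } gives 11949/16384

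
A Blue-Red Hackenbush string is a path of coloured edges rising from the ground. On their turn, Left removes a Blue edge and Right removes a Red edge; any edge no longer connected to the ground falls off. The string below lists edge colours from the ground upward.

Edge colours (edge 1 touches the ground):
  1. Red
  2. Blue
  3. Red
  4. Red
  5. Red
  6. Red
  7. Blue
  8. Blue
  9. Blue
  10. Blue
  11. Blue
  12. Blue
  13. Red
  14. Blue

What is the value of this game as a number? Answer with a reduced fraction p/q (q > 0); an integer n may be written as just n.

step 1: add Red to get R; options L={ none } R={ 0 } => -1
step 2: add Blue to get RB; options L={ -1 } R={ 0 } => -1/2
step 3: add Red to get RBR; options L={ -1 } R={ -1/2,0 } => -3/4
step 4: add Red to get RBRR; options L={ -1 } R={ -3/4,-1/2,0 } => -7/8
step 5: add Red to get RBRRR; options L={ -1 } R={ -7/8,-3/4,-1/2,0 } => -15/16
step 6: add Red to get RBRRRR; options L={ -1 } R={ -15/16,-7/8,-3/4,-1/2,0 } => -31/32
step 7: add Blue to get RBRRRRB; options L={ -1,-31/32 } R={ -15/16,-7/8,-3/4,-1/2,0 } => -61/64
step 8: add Blue to get RBRRRRBB; options L={ -1,-31/32,-61/64 } R={ -15/16,-7/8,-3/4,-1/2,0 } => -121/128
step 9: add Blue to get RBRRRRBBB; options L={ -1,-31/32,-61/64,-121/128 } R={ -15/16,-7/8,-3/4,-1/2,0 } => -241/256
step 10: add Blue to get RBRRRRBBBB; options L={ -1,-31/32,-61/64,-121/128,-241/256 } R={ -15/16,-7/8,-3/4,-1/2,0 } => -481/512
step 11: add Blue to get RBRRRRBBBBB; options L={ -1,-31/32,-61/64,-121/128,-241/256,-481/512 } R={ -15/16,-7/8,-3/4,-1/2,0 } => -961/1024
step 12: add Blue to get RBRRRRBBBBBB; options L={ -1,-31/32,-61/64,-121/128,-241/256,-481/512,-961/1024 } R={ -15/16,-7/8,-3/4,-1/2,0 } => -1921/2048
step 13: add Red to get RBRRRRBBBBBBR; options L={ -1,-31/32,-61/64,-121/128,-241/256,-481/512,-961/1024 } R={ -1921/2048,-15/16,-7/8,-3/4,-1/2,0 } => -3843/4096
step 14: add Blue to get RBRRRRBBBBBBRB; options L={ -1,-31/32,-61/64,-121/128,-241/256,-481/512,-961/1024,-3843/4096 } R={ -1921/2048,-15/16,-7/8,-3/4,-1/2,0 } => -7685/8192

-7685/8192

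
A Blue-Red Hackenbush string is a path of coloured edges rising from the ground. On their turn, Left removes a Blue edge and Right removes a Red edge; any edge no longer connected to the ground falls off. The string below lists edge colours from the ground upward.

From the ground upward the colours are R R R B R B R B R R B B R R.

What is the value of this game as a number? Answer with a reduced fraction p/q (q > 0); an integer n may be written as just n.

-5479/2048

R: Left { (no moves) }, Right { 0 } => simplest -1
RR: Left { (no moves) }, Right { -1,0 } => simplest -2
RRR: Left { (no moves) }, Right { -2,-1,0 } => simplest -3
RRRB: Left { -3 }, Right { -2,-1,0 } => simplest -5/2
RRRBR: Left { -3 }, Right { -5/2,-2,-1,0 } => simplest -11/4
RRRBRB: Left { -3,-11/4 }, Right { -5/2,-2,-1,0 } => simplest -21/8
RRRBRBR: Left { -3,-11/4 }, Right { -21/8,-5/2,-2,-1,0 } => simplest -43/16
RRRBRBRB: Left { -3,-11/4,-43/16 }, Right { -21/8,-5/2,-2,-1,0 } => simplest -85/32
RRRBRBRBR: Left { -3,-11/4,-43/16 }, Right { -85/32,-21/8,-5/2,-2,-1,0 } => simplest -171/64
RRRBRBRBRR: Left { -3,-11/4,-43/16 }, Right { -171/64,-85/32,-21/8,-5/2,-2,-1,0 } => simplest -343/128
RRRBRBRBRRB: Left { -3,-11/4,-43/16,-343/128 }, Right { -171/64,-85/32,-21/8,-5/2,-2,-1,0 } => simplest -685/256
RRRBRBRBRRBB: Left { -3,-11/4,-43/16,-343/128,-685/256 }, Right { -171/64,-85/32,-21/8,-5/2,-2,-1,0 } => simplest -1369/512
RRRBRBRBRRBBR: Left { -3,-11/4,-43/16,-343/128,-685/256 }, Right { -1369/512,-171/64,-85/32,-21/8,-5/2,-2,-1,0 } => simplest -2739/1024
RRRBRBRBRRBBRR: Left { -3,-11/4,-43/16,-343/128,-685/256 }, Right { -2739/1024,-1369/512,-171/64,-85/32,-21/8,-5/2,-2,-1,0 } => simplest -5479/2048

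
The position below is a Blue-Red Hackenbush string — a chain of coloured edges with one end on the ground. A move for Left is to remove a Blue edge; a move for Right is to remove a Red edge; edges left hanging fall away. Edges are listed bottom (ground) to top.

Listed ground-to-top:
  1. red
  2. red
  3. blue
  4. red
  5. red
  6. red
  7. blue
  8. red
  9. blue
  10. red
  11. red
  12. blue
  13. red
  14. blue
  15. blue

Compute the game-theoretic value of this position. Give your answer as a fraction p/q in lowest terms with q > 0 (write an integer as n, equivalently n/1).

Prefix values for red red blue red red red blue red blue red red blue red blue blue via {L|R} + simplicity:
step 1: add red to get r; options L={ · } R={ 0 } ⇒ -1
step 2: add red to get rr; options L={ · } R={ -1, 0 } ⇒ -2
step 3: add blue to get rrb; options L={ -2 } R={ -1, 0 } ⇒ -3/2
step 4: add red to get rrbr; options L={ -2 } R={ -3/2, -1, 0 } ⇒ -7/4
step 5: add red to get rrbrr; options L={ -2 } R={ -7/4, -3/2, -1, 0 } ⇒ -15/8
step 6: add red to get rrbrrr; options L={ -2 } R={ -15/8, -7/4, -3/2, -1, 0 } ⇒ -31/16
step 7: add blue to get rrbrrrb; options L={ -2, -31/16 } R={ -15/8, -7/4, -3/2, -1, 0 } ⇒ -61/32
step 8: add red to get rrbrrrbr; options L={ -2, -31/16 } R={ -61/32, -15/8, -7/4, -3/2, -1, 0 } ⇒ -123/64
step 9: add blue to get rrbrrrbrb; options L={ -2, -31/16, -123/64 } R={ -61/32, -15/8, -7/4, -3/2, -1, 0 } ⇒ -245/128
step 10: add red to get rrbrrrbrbr; options L={ -2, -31/16, -123/64 } R={ -245/128, -61/32, -15/8, -7/4, -3/2, -1, 0 } ⇒ -491/256
step 11: add red to get rrbrrrbrbrr; options L={ -2, -31/16, -123/64 } R={ -491/256, -245/128, -61/32, -15/8, -7/4, -3/2, -1, 0 } ⇒ -983/512
step 12: add blue to get rrbrrrbrbrrb; options L={ -2, -31/16, -123/64, -983/512 } R={ -491/256, -245/128, -61/32, -15/8, -7/4, -3/2, -1, 0 } ⇒ -1965/1024
step 13: add red to get rrbrrrbrbrrbr; options L={ -2, -31/16, -123/64, -983/512 } R={ -1965/1024, -491/256, -245/128, -61/32, -15/8, -7/4, -3/2, -1, 0 } ⇒ -3931/2048
step 14: add blue to get rrbrrrbrbrrbrb; options L={ -2, -31/16, -123/64, -983/512, -3931/2048 } R={ -1965/1024, -491/256, -245/128, -61/32, -15/8, -7/4, -3/2, -1, 0 } ⇒ -7861/4096
step 15: add blue to get rrbrrrbrbrrbrbb; options L={ -2, -31/16, -123/64, -983/512, -3931/2048, -7861/4096 } R={ -1965/1024, -491/256, -245/128, -61/32, -15/8, -7/4, -3/2, -1, 0 } ⇒ -15721/8192

-15721/8192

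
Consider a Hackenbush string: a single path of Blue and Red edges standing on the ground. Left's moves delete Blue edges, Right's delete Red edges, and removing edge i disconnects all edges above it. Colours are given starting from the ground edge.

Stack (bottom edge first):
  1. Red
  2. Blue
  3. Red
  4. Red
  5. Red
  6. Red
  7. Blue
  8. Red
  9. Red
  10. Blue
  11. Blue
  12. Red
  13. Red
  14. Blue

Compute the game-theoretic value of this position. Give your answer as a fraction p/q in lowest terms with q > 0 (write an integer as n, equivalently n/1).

Prefix values for Red Blue Red Red Red Red Blue Red Red Blue Blue Red Red Blue via {L|R} + simplicity:
R: Left { — }, Right { 0 } → simplest -1
RB: Left { -1 }, Right { 0 } → simplest -1/2
RBR: Left { -1 }, Right { -1/2; 0 } → simplest -3/4
RBRR: Left { -1 }, Right { -3/4; -1/2; 0 } → simplest -7/8
RBRRR: Left { -1 }, Right { -7/8; -3/4; -1/2; 0 } → simplest -15/16
RBRRRR: Left { -1 }, Right { -15/16; -7/8; -3/4; -1/2; 0 } → simplest -31/32
RBRRRRB: Left { -1; -31/32 }, Right { -15/16; -7/8; -3/4; -1/2; 0 } → simplest -61/64
RBRRRRBR: Left { -1; -31/32 }, Right { -61/64; -15/16; -7/8; -3/4; -1/2; 0 } → simplest -123/128
RBRRRRBRR: Left { -1; -31/32 }, Right { -123/128; -61/64; -15/16; -7/8; -3/4; -1/2; 0 } → simplest -247/256
RBRRRRBRRB: Left { -1; -31/32; -247/256 }, Right { -123/128; -61/64; -15/16; -7/8; -3/4; -1/2; 0 } → simplest -493/512
RBRRRRBRRBB: Left { -1; -31/32; -247/256; -493/512 }, Right { -123/128; -61/64; -15/16; -7/8; -3/4; -1/2; 0 } → simplest -985/1024
RBRRRRBRRBBR: Left { -1; -31/32; -247/256; -493/512 }, Right { -985/1024; -123/128; -61/64; -15/16; -7/8; -3/4; -1/2; 0 } → simplest -1971/2048
RBRRRRBRRBBRR: Left { -1; -31/32; -247/256; -493/512 }, Right { -1971/2048; -985/1024; -123/128; -61/64; -15/16; -7/8; -3/4; -1/2; 0 } → simplest -3943/4096
RBRRRRBRRBBRRB: Left { -1; -31/32; -247/256; -493/512; -3943/4096 }, Right { -1971/2048; -985/1024; -123/128; -61/64; -15/16; -7/8; -3/4; -1/2; 0 } → simplest -7885/8192

-7885/8192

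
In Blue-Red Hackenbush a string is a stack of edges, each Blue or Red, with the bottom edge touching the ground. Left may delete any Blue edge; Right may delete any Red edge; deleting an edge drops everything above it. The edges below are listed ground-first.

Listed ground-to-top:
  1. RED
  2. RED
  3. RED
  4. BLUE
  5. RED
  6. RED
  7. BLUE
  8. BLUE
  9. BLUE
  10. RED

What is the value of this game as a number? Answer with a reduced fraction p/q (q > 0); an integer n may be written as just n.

1 of 10 · R · max L −∞ · min R 0 => -1
2 of 10 · RR · max L −∞ · min R -1 => -2
3 of 10 · RRR · max L −∞ · min R -2 => -3
4 of 10 · RRRB · max L -3 · min R -2 => -5/2
5 of 10 · RRRBR · max L -3 · min R -5/2 => -11/4
6 of 10 · RRRBRR · max L -3 · min R -11/4 => -23/8
7 of 10 · RRRBRRB · max L -23/8 · min R -11/4 => -45/16
8 of 10 · RRRBRRBB · max L -45/16 · min R -11/4 => -89/32
9 of 10 · RRRBRRBBB · max L -89/32 · min R -11/4 => -177/64
10 of 10 · RRRBRRBBBR · max L -89/32 · min R -177/64 => -355/128

-355/128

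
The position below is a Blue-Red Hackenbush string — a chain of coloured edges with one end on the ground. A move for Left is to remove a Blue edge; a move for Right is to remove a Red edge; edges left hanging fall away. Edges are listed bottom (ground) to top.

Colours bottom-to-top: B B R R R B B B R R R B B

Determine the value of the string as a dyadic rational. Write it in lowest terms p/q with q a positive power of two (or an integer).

val_1 [B]  L=[0]  R=[·]  -> 1
val_2 [BB]  L=[0,1]  R=[·]  -> 2
val_3 [BBR]  L=[0,1]  R=[2]  -> 3/2
val_4 [BBRR]  L=[0,1]  R=[3/2,2]  -> 5/4
val_5 [BBRRR]  L=[0,1]  R=[5/4,3/2,2]  -> 9/8
val_6 [BBRRRB]  L=[0,1,9/8]  R=[5/4,3/2,2]  -> 19/16
val_7 [BBRRRBB]  L=[0,1,9/8,19/16]  R=[5/4,3/2,2]  -> 39/32
val_8 [BBRRRBBB]  L=[0,1,9/8,19/16,39/32]  R=[5/4,3/2,2]  -> 79/64
val_9 [BBRRRBBBR]  L=[0,1,9/8,19/16,39/32]  R=[79/64,5/4,3/2,2]  -> 157/128
val_10 [BBRRRBBBRR]  L=[0,1,9/8,19/16,39/32]  R=[157/128,79/64,5/4,3/2,2]  -> 313/256
val_11 [BBRRRBBBRRR]  L=[0,1,9/8,19/16,39/32]  R=[313/256,157/128,79/64,5/4,3/2,2]  -> 625/512
val_12 [BBRRRBBBRRRB]  L=[0,1,9/8,19/16,39/32,625/512]  R=[313/256,157/128,79/64,5/4,3/2,2]  -> 1251/1024
val_13 [BBRRRBBBRRRBB]  L=[0,1,9/8,19/16,39/32,625/512,1251/1024]  R=[313/256,157/128,79/64,5/4,3/2,2]  -> 2503/2048

2503/2048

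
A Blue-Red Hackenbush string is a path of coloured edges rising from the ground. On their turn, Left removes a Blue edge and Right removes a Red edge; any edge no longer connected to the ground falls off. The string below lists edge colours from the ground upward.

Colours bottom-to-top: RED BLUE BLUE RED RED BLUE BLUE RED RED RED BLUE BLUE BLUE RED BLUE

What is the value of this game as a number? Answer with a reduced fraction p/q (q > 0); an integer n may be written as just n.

Prefix values for RED BLUE BLUE RED RED BLUE BLUE RED RED RED BLUE BLUE BLUE RED BLUE via {L|R} + simplicity:
step 1: add RED to get R; options L={ ∅ } R={ 0 } -> -1
step 2: add BLUE to get RB; options L={ -1 } R={ 0 } -> -1/2
step 3: add BLUE to get RBB; options L={ -1 -1/2 } R={ 0 } -> -1/4
step 4: add RED to get RBBR; options L={ -1 -1/2 } R={ -1/4 0 } -> -3/8
step 5: add RED to get RBBRR; options L={ -1 -1/2 } R={ -3/8 -1/4 0 } -> -7/16
step 6: add BLUE to get RBBRRB; options L={ -1 -1/2 -7/16 } R={ -3/8 -1/4 0 } -> -13/32
step 7: add BLUE to get RBBRRBB; options L={ -1 -1/2 -7/16 -13/32 } R={ -3/8 -1/4 0 } -> -25/64
step 8: add RED to get RBBRRBBR; options L={ -1 -1/2 -7/16 -13/32 } R={ -25/64 -3/8 -1/4 0 } -> -51/128
step 9: add RED to get RBBRRBBRR; options L={ -1 -1/2 -7/16 -13/32 } R={ -51/128 -25/64 -3/8 -1/4 0 } -> -103/256
step 10: add RED to get RBBRRBBRRR; options L={ -1 -1/2 -7/16 -13/32 } R={ -103/256 -51/128 -25/64 -3/8 -1/4 0 } -> -207/512
step 11: add BLUE to get RBBRRBBRRRB; options L={ -1 -1/2 -7/16 -13/32 -207/512 } R={ -103/256 -51/128 -25/64 -3/8 -1/4 0 } -> -413/1024
step 12: add BLUE to get RBBRRBBRRRBB; options L={ -1 -1/2 -7/16 -13/32 -207/512 -413/1024 } R={ -103/256 -51/128 -25/64 -3/8 -1/4 0 } -> -825/2048
step 13: add BLUE to get RBBRRBBRRRBBB; options L={ -1 -1/2 -7/16 -13/32 -207/512 -413/1024 -825/2048 } R={ -103/256 -51/128 -25/64 -3/8 -1/4 0 } -> -1649/4096
step 14: add RED to get RBBRRBBRRRBBBR; options L={ -1 -1/2 -7/16 -13/32 -207/512 -413/1024 -825/2048 } R={ -1649/4096 -103/256 -51/128 -25/64 -3/8 -1/4 0 } -> -3299/8192
step 15: add BLUE to get RBBRRBBRRRBBBRB; options L={ -1 -1/2 -7/16 -13/32 -207/512 -413/1024 -825/2048 -3299/8192 } R={ -1649/4096 -103/256 -51/128 -25/64 -3/8 -1/4 0 } -> -6597/16384

-6597/16384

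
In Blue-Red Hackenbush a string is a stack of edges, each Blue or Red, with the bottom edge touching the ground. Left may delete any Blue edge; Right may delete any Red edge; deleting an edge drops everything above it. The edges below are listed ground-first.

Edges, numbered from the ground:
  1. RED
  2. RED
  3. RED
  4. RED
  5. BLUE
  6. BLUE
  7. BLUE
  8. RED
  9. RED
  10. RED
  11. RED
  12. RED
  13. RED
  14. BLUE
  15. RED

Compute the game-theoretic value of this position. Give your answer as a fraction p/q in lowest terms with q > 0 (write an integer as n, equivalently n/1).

Prefix values for RED RED RED RED BLUE BLUE BLUE RED RED RED RED RED RED BLUE RED via {L|R} + simplicity:
1 of 15 · R · max L −∞ · min R 0 → -1
2 of 15 · RR · max L −∞ · min R -1 → -2
3 of 15 · RRR · max L −∞ · min R -2 → -3
4 of 15 · RRRR · max L −∞ · min R -3 → -4
5 of 15 · RRRRB · max L -4 · min R -3 → -7/2
6 of 15 · RRRRBB · max L -7/2 · min R -3 → -13/4
7 of 15 · RRRRBBB · max L -13/4 · min R -3 → -25/8
8 of 15 · RRRRBBBR · max L -13/4 · min R -25/8 → -51/16
9 of 15 · RRRRBBBRR · max L -13/4 · min R -51/16 → -103/32
10 of 15 · RRRRBBBRRR · max L -13/4 · min R -103/32 → -207/64
11 of 15 · RRRRBBBRRRR · max L -13/4 · min R -207/64 → -415/128
12 of 15 · RRRRBBBRRRRR · max L -13/4 · min R -415/128 → -831/256
13 of 15 · RRRRBBBRRRRRR · max L -13/4 · min R -831/256 → -1663/512
14 of 15 · RRRRBBBRRRRRRB · max L -1663/512 · min R -831/256 → -3325/1024
15 of 15 · RRRRBBBRRRRRRBR · max L -1663/512 · min R -3325/1024 → -6651/2048

-6651/2048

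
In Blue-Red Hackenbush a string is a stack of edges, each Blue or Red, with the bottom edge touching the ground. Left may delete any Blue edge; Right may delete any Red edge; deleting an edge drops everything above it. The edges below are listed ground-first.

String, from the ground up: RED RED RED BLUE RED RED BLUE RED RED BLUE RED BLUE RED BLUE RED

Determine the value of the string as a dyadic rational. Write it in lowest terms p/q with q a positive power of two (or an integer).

-11691/4096

Prefix values for RED RED RED BLUE RED RED BLUE RED RED BLUE RED BLUE RED BLUE RED via {L|R} + simplicity:
g(R) = { ∅ | 0 } => -1
g(RR) = { ∅ | -1; 0 } => -2
g(RRR) = { ∅ | -2; -1; 0 } => -3
g(RRRB) = { -3 | -2; -1; 0 } => -5/2
g(RRRBR) = { -3 | -5/2; -2; -1; 0 } => -11/4
g(RRRBRR) = { -3 | -11/4; -5/2; -2; -1; 0 } => -23/8
g(RRRBRRB) = { -3; -23/8 | -11/4; -5/2; -2; -1; 0 } => -45/16
g(RRRBRRBR) = { -3; -23/8 | -45/16; -11/4; -5/2; -2; -1; 0 } => -91/32
g(RRRBRRBRR) = { -3; -23/8 | -91/32; -45/16; -11/4; -5/2; -2; -1; 0 } => -183/64
g(RRRBRRBRRB) = { -3; -23/8; -183/64 | -91/32; -45/16; -11/4; -5/2; -2; -1; 0 } => -365/128
g(RRRBRRBRRBR) = { -3; -23/8; -183/64 | -365/128; -91/32; -45/16; -11/4; -5/2; -2; -1; 0 } => -731/256
g(RRRBRRBRRBRB) = { -3; -23/8; -183/64; -731/256 | -365/128; -91/32; -45/16; -11/4; -5/2; -2; -1; 0 } => -1461/512
g(RRRBRRBRRBRBR) = { -3; -23/8; -183/64; -731/256 | -1461/512; -365/128; -91/32; -45/16; -11/4; -5/2; -2; -1; 0 } => -2923/1024
g(RRRBRRBRRBRBRB) = { -3; -23/8; -183/64; -731/256; -2923/1024 | -1461/512; -365/128; -91/32; -45/16; -11/4; -5/2; -2; -1; 0 } => -5845/2048
g(RRRBRRBRRBRBRBR) = { -3; -23/8; -183/64; -731/256; -2923/1024 | -5845/2048; -1461/512; -365/128; -91/32; -45/16; -11/4; -5/2; -2; -1; 0 } => -11691/4096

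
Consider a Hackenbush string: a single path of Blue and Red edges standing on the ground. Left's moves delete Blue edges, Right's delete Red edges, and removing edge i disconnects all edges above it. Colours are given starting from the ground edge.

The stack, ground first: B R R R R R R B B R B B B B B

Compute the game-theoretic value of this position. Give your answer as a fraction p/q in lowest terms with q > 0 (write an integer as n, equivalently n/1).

447/16384

Prefix values for B R R R R R R B B R B B B B B via {L|R} + simplicity:
val_1 [B]  L=[0]  R=[∅]  => 1
val_2 [BR]  L=[0]  R=[1]  => 1/2
val_3 [BRR]  L=[0]  R=[1/2, 1]  => 1/4
val_4 [BRRR]  L=[0]  R=[1/4, 1/2, 1]  => 1/8
val_5 [BRRRR]  L=[0]  R=[1/8, 1/4, 1/2, 1]  => 1/16
val_6 [BRRRRR]  L=[0]  R=[1/16, 1/8, 1/4, 1/2, 1]  => 1/32
val_7 [BRRRRRR]  L=[0]  R=[1/32, 1/16, 1/8, 1/4, 1/2, 1]  => 1/64
val_8 [BRRRRRRB]  L=[0, 1/64]  R=[1/32, 1/16, 1/8, 1/4, 1/2, 1]  => 3/128
val_9 [BRRRRRRBB]  L=[0, 1/64, 3/128]  R=[1/32, 1/16, 1/8, 1/4, 1/2, 1]  => 7/256
val_10 [BRRRRRRBBR]  L=[0, 1/64, 3/128]  R=[7/256, 1/32, 1/16, 1/8, 1/4, 1/2, 1]  => 13/512
val_11 [BRRRRRRBBRB]  L=[0, 1/64, 3/128, 13/512]  R=[7/256, 1/32, 1/16, 1/8, 1/4, 1/2, 1]  => 27/1024
val_12 [BRRRRRRBBRBB]  L=[0, 1/64, 3/128, 13/512, 27/1024]  R=[7/256, 1/32, 1/16, 1/8, 1/4, 1/2, 1]  => 55/2048
val_13 [BRRRRRRBBRBBB]  L=[0, 1/64, 3/128, 13/512, 27/1024, 55/2048]  R=[7/256, 1/32, 1/16, 1/8, 1/4, 1/2, 1]  => 111/4096
val_14 [BRRRRRRBBRBBBB]  L=[0, 1/64, 3/128, 13/512, 27/1024, 55/2048, 111/4096]  R=[7/256, 1/32, 1/16, 1/8, 1/4, 1/2, 1]  => 223/8192
val_15 [BRRRRRRBBRBBBBB]  L=[0, 1/64, 3/128, 13/512, 27/1024, 55/2048, 111/4096, 223/8192]  R=[7/256, 1/32, 1/16, 1/8, 1/4, 1/2, 1]  => 447/16384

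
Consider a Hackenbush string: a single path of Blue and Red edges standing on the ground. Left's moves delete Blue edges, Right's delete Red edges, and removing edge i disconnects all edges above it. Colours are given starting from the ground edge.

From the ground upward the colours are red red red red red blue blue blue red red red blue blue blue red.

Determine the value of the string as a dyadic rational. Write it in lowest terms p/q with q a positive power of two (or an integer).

edge 1 of 15 (red): { none | 0 } → -1
edge 2 of 15 (red): { none | -1; 0 } → -2
edge 3 of 15 (red): { none | -2; -1; 0 } → -3
edge 4 of 15 (red): { none | -3; -2; -1; 0 } → -4
edge 5 of 15 (red): { none | -4; -3; -2; -1; 0 } → -5
edge 6 of 15 (blue): { -5 | -4; -3; -2; -1; 0 } → -9/2
edge 7 of 15 (blue): { -5; -9/2 | -4; -3; -2; -1; 0 } → -17/4
edge 8 of 15 (blue): { -5; -9/2; -17/4 | -4; -3; -2; -1; 0 } → -33/8
edge 9 of 15 (red): { -5; -9/2; -17/4 | -33/8; -4; -3; -2; -1; 0 } → -67/16
edge 10 of 15 (red): { -5; -9/2; -17/4 | -67/16; -33/8; -4; -3; -2; -1; 0 } → -135/32
edge 11 of 15 (red): { -5; -9/2; -17/4 | -135/32; -67/16; -33/8; -4; -3; -2; -1; 0 } → -271/64
edge 12 of 15 (blue): { -5; -9/2; -17/4; -271/64 | -135/32; -67/16; -33/8; -4; -3; -2; -1; 0 } → -541/128
edge 13 of 15 (blue): { -5; -9/2; -17/4; -271/64; -541/128 | -135/32; -67/16; -33/8; -4; -3; -2; -1; 0 } → -1081/256
edge 14 of 15 (blue): { -5; -9/2; -17/4; -271/64; -541/128; -1081/256 | -135/32; -67/16; -33/8; -4; -3; -2; -1; 0 } → -2161/512
edge 15 of 15 (red): { -5; -9/2; -17/4; -271/64; -541/128; -1081/256 | -2161/512; -135/32; -67/16; -33/8; -4; -3; -2; -1; 0 } → -4323/1024

-4323/1024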